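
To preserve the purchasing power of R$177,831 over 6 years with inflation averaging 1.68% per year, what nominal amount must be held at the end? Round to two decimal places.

R$196,526.31

Cumulative price-level factor: (1+1.68%)^6 ≈ 1.1051296356.
Multiplying R$177,831 by the price-level factor gives the future nominal sum.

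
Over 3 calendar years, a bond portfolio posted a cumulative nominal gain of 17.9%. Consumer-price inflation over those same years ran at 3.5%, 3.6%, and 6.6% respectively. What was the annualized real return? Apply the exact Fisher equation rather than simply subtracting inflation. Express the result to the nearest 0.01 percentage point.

Cumulative inflation factor: 1.035 × 1.036 × 1.066 ≈ 1.14303.
Nominal growth factor: 1.17900. Real growth factor = 1.17900 / 1.14303 ≈ 1.03147.
Annualized: 1.03147^(1/3) − 1 ≈ 0.01038.

1.04%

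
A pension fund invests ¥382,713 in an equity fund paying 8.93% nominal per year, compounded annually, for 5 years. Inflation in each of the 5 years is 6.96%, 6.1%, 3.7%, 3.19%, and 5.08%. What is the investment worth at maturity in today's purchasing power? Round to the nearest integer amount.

¥459,978

Nominal value at maturity: ¥382,713 × (1 + 8.93%)^5 ≈ ¥586,963.
Price-level factor over 5 years: 1.0696 × 1.061 × 1.037 × 1.0319 × 1.0508 ≈ 1.2760662168.
The maturity value deflated by that factor is the answer in today's purchasing power.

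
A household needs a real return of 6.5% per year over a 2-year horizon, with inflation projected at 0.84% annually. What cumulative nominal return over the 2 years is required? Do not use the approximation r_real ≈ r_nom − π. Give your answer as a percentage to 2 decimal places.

Required annual nominal rate: (1+6.5%)(1+0.84%) − 1 = 7.3946%.
Cumulative over 2 years: (1 + 0.073946)^2 − 1 ≈ 0.15336.

15.34%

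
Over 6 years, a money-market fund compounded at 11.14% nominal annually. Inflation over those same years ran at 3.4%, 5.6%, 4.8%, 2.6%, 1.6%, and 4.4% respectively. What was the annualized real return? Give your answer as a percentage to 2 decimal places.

7.15%

Cumulative inflation factor: 1.034 × 1.056 × 1.048 × 1.026 × 1.016 × 1.044 ≈ 1.24534.
Nominal growth factor: 1.88461. Real growth factor = 1.88461 / 1.24534 ≈ 1.51333.
Annualized: 1.51333^(1/6) − 1 ≈ 0.07149.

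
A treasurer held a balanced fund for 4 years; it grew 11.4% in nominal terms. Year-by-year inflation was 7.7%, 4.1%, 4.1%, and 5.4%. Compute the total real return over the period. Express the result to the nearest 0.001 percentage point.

-9.442%

Cumulative inflation factor: 1.077 × 1.041 × 1.041 × 1.054 ≈ 1.23015.
Nominal growth factor: 1.11400. Real growth factor = 1.11400 / 1.23015 ≈ 0.90558.
Total real return ≈ -9.4419%.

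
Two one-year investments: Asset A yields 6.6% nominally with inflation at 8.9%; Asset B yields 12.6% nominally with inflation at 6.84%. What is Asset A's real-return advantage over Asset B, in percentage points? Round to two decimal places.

-7.50

Asset A real return: 1.066/1.089 − 1 = -2.112%.
Asset B real return: 1.126/1.0684 − 1 = 5.391%.
Difference: -2.112 − 5.391 = -7.503 pp.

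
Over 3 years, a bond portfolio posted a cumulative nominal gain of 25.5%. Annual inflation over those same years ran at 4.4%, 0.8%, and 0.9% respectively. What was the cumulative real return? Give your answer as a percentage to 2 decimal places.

Cumulative inflation factor: 1.044 × 1.008 × 1.009 ≈ 1.06182.
Nominal growth factor: 1.25500. Real growth factor = 1.25500 / 1.06182 ≈ 1.18193.
Total real return ≈ 18.1929%.

18.19%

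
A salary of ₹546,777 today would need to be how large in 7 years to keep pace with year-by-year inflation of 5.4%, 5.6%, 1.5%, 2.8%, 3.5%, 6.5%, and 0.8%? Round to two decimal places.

₹705,544.50

Cumulative price-level factor: 1.054 × 1.056 × 1.015 × 1.028 × 1.035 × 1.065 × 1.008 ≈ 1.2903697568.
Multiplying ₹546,777 by the price-level factor gives the future nominal sum.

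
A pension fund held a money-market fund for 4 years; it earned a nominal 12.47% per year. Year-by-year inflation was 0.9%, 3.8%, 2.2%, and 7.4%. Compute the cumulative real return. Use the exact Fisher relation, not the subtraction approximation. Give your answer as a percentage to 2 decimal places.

Cumulative inflation factor: 1.009 × 1.038 × 1.022 × 1.074 ≈ 1.14959.
Nominal growth factor: 1.60010. Real growth factor = 1.60010 / 1.14959 ≈ 1.39188.
Total real return ≈ 39.1884%.

39.19%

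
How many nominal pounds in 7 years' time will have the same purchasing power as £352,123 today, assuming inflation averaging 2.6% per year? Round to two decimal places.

£421,430.46

Cumulative price-level factor: (1+2.6%)^7 ≈ 1.1968274058.
Multiplying £352,123 by the price-level factor gives the future nominal sum.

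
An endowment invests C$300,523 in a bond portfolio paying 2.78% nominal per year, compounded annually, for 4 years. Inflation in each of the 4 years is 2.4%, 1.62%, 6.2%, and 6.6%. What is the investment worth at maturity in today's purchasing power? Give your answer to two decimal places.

C$284,676.29

Nominal value at maturity: C$300,523 × (1 + 2.78%)^4 ≈ C$335,360.70.
Price-level factor over 4 years: 1.024 × 1.0162 × 1.062 × 1.066 ≈ 1.1780422558.
The maturity value deflated by that factor is the answer in today's purchasing power.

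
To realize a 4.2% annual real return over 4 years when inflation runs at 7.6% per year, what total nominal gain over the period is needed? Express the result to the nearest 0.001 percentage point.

58.023%

Required annual nominal rate: (1+4.2%)(1+7.6%) − 1 = 12.1192%.
Cumulative over 4 years: (1 + 0.121192)^4 − 1 ≈ 0.58023.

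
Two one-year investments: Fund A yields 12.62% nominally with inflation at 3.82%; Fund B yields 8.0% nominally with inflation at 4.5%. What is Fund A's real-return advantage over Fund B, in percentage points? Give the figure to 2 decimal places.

5.13

Fund A real return: 1.1262/1.0382 − 1 = 8.476%.
Fund B real return: 1.080/1.045 − 1 = 3.349%.
Difference: 8.476 − 3.349 = 5.127 pp.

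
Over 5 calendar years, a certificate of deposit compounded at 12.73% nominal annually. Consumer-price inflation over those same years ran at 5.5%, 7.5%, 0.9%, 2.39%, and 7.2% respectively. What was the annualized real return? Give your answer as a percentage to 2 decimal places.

7.71%

Cumulative inflation factor: 1.055 × 1.075 × 1.009 × 1.0239 × 1.072 ≈ 1.25604.
Nominal growth factor: 1.82053. Real growth factor = 1.82053 / 1.25604 ≈ 1.44942.
Annualized: 1.44942^(1/5) − 1 ≈ 0.07706.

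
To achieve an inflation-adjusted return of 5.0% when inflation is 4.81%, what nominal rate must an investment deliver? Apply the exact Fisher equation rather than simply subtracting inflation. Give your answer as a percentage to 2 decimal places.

10.05%

By the Fisher equation, 1 + r_nom = (1 + 5.0%)(1 + 4.81%) = 1.050 × 1.0481 = 1.100505.
So r_nom = 10.0505%.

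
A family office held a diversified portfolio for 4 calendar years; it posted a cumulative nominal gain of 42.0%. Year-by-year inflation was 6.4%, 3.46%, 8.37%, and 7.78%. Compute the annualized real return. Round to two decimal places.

2.51%

Cumulative inflation factor: 1.064 × 1.0346 × 1.0837 × 1.0778 ≈ 1.28576.
Nominal growth factor: 1.42000. Real growth factor = 1.42000 / 1.28576 ≈ 1.10440.
Annualized: 1.10440^(1/4) − 1 ≈ 0.02514.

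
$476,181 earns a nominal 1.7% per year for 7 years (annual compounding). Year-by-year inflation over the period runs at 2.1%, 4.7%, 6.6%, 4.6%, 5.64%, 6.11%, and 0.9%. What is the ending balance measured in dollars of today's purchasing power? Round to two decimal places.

Nominal value at maturity: $476,181 × (1 + 1.7%)^7 ≈ $535,819.77.
Price-level factor over 7 years: 1.021 × 1.047 × 1.066 × 1.046 × 1.0564 × 1.0611 × 1.009 ≈ 1.3481468034.
The maturity value deflated by that factor is the answer in today's purchasing power.

$397,449.13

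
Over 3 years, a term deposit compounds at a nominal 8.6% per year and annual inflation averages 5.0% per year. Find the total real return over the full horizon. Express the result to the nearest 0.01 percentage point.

10.64%

The annual real rate is (1+8.6%)/(1+5.0%) − 1 = 3.4286%.
Compounded over 3 years: (1 + 0.034286)^3 − 1 ≈ 0.10642.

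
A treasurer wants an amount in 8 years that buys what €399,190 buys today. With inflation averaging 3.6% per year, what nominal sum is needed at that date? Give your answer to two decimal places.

€529,733.82

Cumulative price-level factor: (1+3.6%)^8 ≈ 1.3270217568.
The nominal amount required is €399,190 scaled up by that factor.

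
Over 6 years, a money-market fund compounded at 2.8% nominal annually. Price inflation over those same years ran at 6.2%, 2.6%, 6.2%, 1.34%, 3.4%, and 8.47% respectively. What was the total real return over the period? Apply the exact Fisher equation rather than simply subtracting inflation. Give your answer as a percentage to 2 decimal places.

Cumulative inflation factor: 1.062 × 1.026 × 1.062 × 1.0134 × 1.034 × 1.0847 ≈ 1.31525.
Nominal growth factor: 1.18021. Real growth factor = 1.18021 / 1.31525 ≈ 0.89733.
Total real return ≈ -10.2672%.

-10.27%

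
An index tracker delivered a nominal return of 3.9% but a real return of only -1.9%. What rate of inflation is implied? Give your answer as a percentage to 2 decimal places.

From (1+r_nom) = (1+r_real)(1+π), we get 1+π = (1 + 3.9%)/(1 − 1.9%) = 1.039/0.981 ≈ 1.05912.
So π ≈ 5.9123%.

5.91%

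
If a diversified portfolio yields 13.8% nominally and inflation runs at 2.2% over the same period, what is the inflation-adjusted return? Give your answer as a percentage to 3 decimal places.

11.350%

Real return via the Fisher equation: (1 + 13.8%)/(1 + 2.2%) − 1 = 1.138/1.022 − 1 ≈ 0.11350.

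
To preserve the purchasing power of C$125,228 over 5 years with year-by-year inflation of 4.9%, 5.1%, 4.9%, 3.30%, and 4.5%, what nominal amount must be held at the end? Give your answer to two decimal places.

C$156,340.59

Cumulative price-level factor: 1.049 × 1.051 × 1.049 × 1.0330 × 1.045 ≈ 1.2484475585.
Multiplying C$125,228 by the price-level factor gives the future nominal sum.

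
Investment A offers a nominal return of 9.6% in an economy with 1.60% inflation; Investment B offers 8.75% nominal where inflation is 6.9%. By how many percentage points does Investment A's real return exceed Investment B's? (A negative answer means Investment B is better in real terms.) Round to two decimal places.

6.14

Investment A real return: 1.096/1.0160 − 1 = 7.874%.
Investment B real return: 1.0875/1.069 − 1 = 1.731%.
Difference: 7.874 − 1.731 = 6.143 pp.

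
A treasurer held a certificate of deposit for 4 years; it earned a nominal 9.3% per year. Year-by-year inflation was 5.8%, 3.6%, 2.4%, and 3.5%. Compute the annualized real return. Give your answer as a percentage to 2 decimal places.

Cumulative inflation factor: 1.058 × 1.036 × 1.024 × 1.035 ≈ 1.16168.
Nominal growth factor: 1.42719. Real growth factor = 1.42719 / 1.16168 ≈ 1.22856.
Annualized: 1.22856^(1/4) − 1 ≈ 0.05281.

5.28%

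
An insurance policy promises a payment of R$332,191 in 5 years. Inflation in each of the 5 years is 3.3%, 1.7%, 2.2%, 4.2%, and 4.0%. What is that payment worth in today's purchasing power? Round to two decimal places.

R$285,505.60

Price-level factor over 5 years: 1.033 × 1.017 × 1.022 × 1.042 × 1.040 ≈ 1.1635183273.
Purchasing power today: R$332,191 divided by that factor.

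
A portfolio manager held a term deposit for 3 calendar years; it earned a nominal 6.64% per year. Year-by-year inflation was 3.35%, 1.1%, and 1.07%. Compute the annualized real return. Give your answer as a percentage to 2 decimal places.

4.72%

Cumulative inflation factor: 1.0335 × 1.011 × 1.0107 ≈ 1.05605.
Nominal growth factor: 1.21272. Real growth factor = 1.21272 / 1.05605 ≈ 1.14836.
Annualized: 1.14836^(1/3) − 1 ≈ 0.04719.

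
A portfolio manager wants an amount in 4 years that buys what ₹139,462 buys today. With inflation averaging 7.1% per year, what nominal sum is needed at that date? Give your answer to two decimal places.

Cumulative price-level factor: (1+7.1%)^4 ≈ 1.3157030557.
The nominal amount required is ₹139,462 scaled up by that factor.

₹183,490.58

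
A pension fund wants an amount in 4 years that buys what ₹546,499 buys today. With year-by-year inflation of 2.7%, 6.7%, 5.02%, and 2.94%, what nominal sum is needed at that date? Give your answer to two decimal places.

₹647,411.50

Cumulative price-level factor: 1.027 × 1.067 × 1.0502 × 1.0294 ≈ 1.1846526790.
Multiplying ₹546,499 by the price-level factor gives the future nominal sum.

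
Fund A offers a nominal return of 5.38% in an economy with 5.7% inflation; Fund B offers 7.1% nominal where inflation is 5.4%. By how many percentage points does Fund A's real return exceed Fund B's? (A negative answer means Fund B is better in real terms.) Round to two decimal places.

-1.92

Fund A real return: 1.0538/1.057 − 1 = -0.303%.
Fund B real return: 1.071/1.054 − 1 = 1.613%.
Difference: -0.303 − 1.613 = -1.916 pp.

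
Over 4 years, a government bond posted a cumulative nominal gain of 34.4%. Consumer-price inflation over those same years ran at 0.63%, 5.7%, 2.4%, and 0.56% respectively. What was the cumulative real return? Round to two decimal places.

Cumulative inflation factor: 1.0063 × 1.057 × 1.024 × 1.0056 ≈ 1.09529.
Nominal growth factor: 1.34400. Real growth factor = 1.34400 / 1.09529 ≈ 1.22708.
Total real return ≈ 22.7076%.

22.71%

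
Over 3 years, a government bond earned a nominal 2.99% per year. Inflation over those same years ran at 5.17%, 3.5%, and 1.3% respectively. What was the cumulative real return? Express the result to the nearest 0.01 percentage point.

Cumulative inflation factor: 1.0517 × 1.035 × 1.013 ≈ 1.10266.
Nominal growth factor: 1.09241. Real growth factor = 1.09241 / 1.10266 ≈ 0.99070.
Total real return ≈ -0.9297%.

-0.93%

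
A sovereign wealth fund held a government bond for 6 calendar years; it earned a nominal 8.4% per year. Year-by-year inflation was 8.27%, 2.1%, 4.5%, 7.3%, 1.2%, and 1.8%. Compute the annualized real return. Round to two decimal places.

4.07%

Cumulative inflation factor: 1.0827 × 1.021 × 1.045 × 1.073 × 1.012 × 1.018 ≈ 1.27696.
Nominal growth factor: 1.62247. Real growth factor = 1.62247 / 1.27696 ≈ 1.27057.
Annualized: 1.27057^(1/6) − 1 ≈ 0.04072.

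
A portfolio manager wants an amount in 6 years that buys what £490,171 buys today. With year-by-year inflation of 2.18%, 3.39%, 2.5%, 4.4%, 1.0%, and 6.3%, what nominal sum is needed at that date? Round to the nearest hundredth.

£594,937.10

Cumulative price-level factor: 1.0218 × 1.0339 × 1.025 × 1.044 × 1.010 × 1.063 ≈ 1.2137337713.
Multiplying £490,171 by the price-level factor gives the future nominal sum.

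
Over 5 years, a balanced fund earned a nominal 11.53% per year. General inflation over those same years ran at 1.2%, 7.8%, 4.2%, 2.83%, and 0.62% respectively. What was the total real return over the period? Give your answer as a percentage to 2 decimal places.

Cumulative inflation factor: 1.012 × 1.078 × 1.042 × 1.0283 × 1.0062 ≈ 1.17617.
Nominal growth factor: 1.72567. Real growth factor = 1.72567 / 1.17617 ≈ 1.46719.
Total real return ≈ 46.7193%.

46.72%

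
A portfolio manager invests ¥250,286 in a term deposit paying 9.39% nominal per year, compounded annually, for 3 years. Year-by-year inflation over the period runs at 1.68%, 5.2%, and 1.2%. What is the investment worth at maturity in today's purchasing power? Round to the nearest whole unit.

¥302,648

Nominal value at maturity: ¥250,286 × (1 + 9.39%)^3 ≈ ¥327,619.
Price-level factor over 3 years: 1.0168 × 1.052 × 1.012 = 1.0825096832.
Dividing the nominal maturity value by the price-level factor gives the value in today's money.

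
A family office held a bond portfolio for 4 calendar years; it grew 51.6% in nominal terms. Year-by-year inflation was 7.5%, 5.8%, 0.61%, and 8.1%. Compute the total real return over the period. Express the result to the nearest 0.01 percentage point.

Cumulative inflation factor: 1.075 × 1.058 × 1.0061 × 1.081 ≈ 1.23698.
Nominal growth factor: 1.51600. Real growth factor = 1.51600 / 1.23698 ≈ 1.22557.
Total real return ≈ 22.5570%.

22.56%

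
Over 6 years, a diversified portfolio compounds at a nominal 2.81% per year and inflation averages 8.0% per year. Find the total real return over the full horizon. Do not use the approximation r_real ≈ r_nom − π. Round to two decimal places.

-25.58%

The annual real rate is (1+2.81%)/(1+8.0%) − 1 = -4.8056%.
Compounded over 6 years: (1 + -0.048056)^6 − 1 ≈ -0.25583.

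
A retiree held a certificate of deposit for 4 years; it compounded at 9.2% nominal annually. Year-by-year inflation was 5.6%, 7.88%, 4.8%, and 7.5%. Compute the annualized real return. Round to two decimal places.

2.60%

Cumulative inflation factor: 1.056 × 1.0788 × 1.048 × 1.075 ≈ 1.28344.
Nominal growth factor: 1.42197. Real growth factor = 1.42197 / 1.28344 ≈ 1.10794.
Annualized: 1.10794^(1/4) − 1 ≈ 0.02596.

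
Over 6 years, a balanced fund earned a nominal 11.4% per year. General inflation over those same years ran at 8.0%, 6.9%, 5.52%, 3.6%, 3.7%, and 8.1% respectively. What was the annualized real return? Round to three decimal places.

5.140%

Cumulative inflation factor: 1.080 × 1.069 × 1.0552 × 1.036 × 1.037 × 1.081 ≈ 1.41482.
Nominal growth factor: 1.91122. Real growth factor = 1.91122 / 1.41482 ≈ 1.35086.
Annualized: 1.35086^(1/6) − 1 ≈ 0.05140.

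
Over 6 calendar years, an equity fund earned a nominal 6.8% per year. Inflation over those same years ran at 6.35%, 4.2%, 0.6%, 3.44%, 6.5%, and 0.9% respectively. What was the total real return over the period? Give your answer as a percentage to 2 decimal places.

Cumulative inflation factor: 1.0635 × 1.042 × 1.006 × 1.0344 × 1.065 × 1.009 ≈ 1.23917.
Nominal growth factor: 1.48398. Real growth factor = 1.48398 / 1.23917 ≈ 1.19755.
Total real return ≈ 19.7554%.

19.76%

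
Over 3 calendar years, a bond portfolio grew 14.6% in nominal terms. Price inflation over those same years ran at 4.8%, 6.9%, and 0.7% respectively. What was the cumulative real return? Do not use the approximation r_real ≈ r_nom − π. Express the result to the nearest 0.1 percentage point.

1.6%

Cumulative inflation factor: 1.048 × 1.069 × 1.007 ≈ 1.12815.
Nominal growth factor: 1.14600. Real growth factor = 1.14600 / 1.12815 ≈ 1.01582.
Total real return ≈ 1.5819%.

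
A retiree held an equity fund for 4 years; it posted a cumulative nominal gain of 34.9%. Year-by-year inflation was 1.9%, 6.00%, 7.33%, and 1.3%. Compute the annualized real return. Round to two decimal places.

3.53%

Cumulative inflation factor: 1.019 × 1.0600 × 1.0733 × 1.013 ≈ 1.17439.
Nominal growth factor: 1.34900. Real growth factor = 1.34900 / 1.17439 ≈ 1.14869.
Annualized: 1.14869^(1/4) − 1 ≈ 0.03526.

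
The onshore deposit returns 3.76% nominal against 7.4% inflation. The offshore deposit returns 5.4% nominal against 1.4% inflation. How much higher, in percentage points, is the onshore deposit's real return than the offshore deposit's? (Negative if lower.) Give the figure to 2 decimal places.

The onshore deposit real return: 1.0376/1.074 − 1 = -3.389%.
The offshore deposit real return: 1.054/1.014 − 1 = 3.945%.
Difference: -3.389 − 3.945 = -7.334 pp.

-7.33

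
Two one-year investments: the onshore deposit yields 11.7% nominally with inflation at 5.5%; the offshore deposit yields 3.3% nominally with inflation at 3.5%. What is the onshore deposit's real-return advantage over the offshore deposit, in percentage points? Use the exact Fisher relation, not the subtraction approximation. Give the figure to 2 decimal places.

6.07

The onshore deposit real return: 1.117/1.055 − 1 = 5.877%.
The offshore deposit real return: 1.033/1.035 − 1 = -0.193%.
Difference: 5.877 − (-0.193) = 6.070 pp.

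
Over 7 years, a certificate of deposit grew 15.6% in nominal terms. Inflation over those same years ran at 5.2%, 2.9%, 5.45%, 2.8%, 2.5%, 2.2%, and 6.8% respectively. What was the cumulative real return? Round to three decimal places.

Cumulative inflation factor: 1.052 × 1.029 × 1.0545 × 1.028 × 1.025 × 1.022 × 1.068 ≈ 1.31286.
Nominal growth factor: 1.15600. Real growth factor = 1.15600 / 1.31286 ≈ 0.88052.
Total real return ≈ -11.9476%.

-11.948%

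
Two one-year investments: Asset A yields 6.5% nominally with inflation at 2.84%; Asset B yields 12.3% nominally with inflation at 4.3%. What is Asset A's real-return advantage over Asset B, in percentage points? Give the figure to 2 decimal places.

-4.11

Asset A real return: 1.065/1.0284 − 1 = 3.559%.
Asset B real return: 1.123/1.043 − 1 = 7.670%.
Difference: 3.559 − 7.670 = -4.111 pp.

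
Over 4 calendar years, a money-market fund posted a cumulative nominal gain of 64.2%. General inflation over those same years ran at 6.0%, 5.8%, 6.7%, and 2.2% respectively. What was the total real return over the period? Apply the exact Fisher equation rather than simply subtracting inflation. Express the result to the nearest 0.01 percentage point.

34.27%

Cumulative inflation factor: 1.060 × 1.058 × 1.067 × 1.022 ≈ 1.22294.
Nominal growth factor: 1.64200. Real growth factor = 1.64200 / 1.22294 ≈ 1.34266.
Total real return ≈ 34.2661%.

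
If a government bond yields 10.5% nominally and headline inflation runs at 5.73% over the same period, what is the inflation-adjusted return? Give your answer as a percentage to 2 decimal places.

4.51%

Real return via the Fisher equation: (1 + 10.5%)/(1 + 5.73%) − 1 = 1.105/1.0573 − 1 ≈ 0.04511.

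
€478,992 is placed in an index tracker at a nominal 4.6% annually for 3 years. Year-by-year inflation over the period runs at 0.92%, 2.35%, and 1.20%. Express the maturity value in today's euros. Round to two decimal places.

Nominal value at maturity: €478,992 × (1 + 4.6%)^3 ≈ €548,180.16.
Price-level factor over 3 years: 1.0092 × 1.0235 × 1.0120 = 1.0453111944.
The maturity value deflated by that factor is the answer in today's purchasing power.

€524,418.15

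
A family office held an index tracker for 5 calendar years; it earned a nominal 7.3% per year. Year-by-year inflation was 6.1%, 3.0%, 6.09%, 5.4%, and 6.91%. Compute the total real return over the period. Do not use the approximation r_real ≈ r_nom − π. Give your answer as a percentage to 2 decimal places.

8.87%

Cumulative inflation factor: 1.061 × 1.030 × 1.0609 × 1.054 × 1.0691 ≈ 1.30643.
Nominal growth factor: 1.42232. Real growth factor = 1.42232 / 1.30643 ≈ 1.08871.
Total real return ≈ 8.8711%.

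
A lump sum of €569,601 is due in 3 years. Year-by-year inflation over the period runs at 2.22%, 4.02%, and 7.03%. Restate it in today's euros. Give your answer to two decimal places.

Price-level factor over 3 years: 1.0222 × 1.0402 × 1.0703 ≈ 1.1380418985.
Purchasing power today: €569,601 divided by that factor.

€500,509.69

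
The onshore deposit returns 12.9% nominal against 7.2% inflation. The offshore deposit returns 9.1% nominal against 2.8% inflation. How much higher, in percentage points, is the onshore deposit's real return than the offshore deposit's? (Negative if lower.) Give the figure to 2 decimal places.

-0.81

The onshore deposit real return: 1.129/1.072 − 1 = 5.317%.
The offshore deposit real return: 1.091/1.028 − 1 = 6.128%.
Difference: 5.317 − 6.128 = -0.811 pp.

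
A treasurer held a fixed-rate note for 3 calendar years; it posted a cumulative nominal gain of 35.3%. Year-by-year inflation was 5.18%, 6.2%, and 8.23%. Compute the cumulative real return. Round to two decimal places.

11.92%

Cumulative inflation factor: 1.0518 × 1.062 × 1.0823 ≈ 1.20894.
Nominal growth factor: 1.35300. Real growth factor = 1.35300 / 1.20894 ≈ 1.11916.
Total real return ≈ 11.9161%.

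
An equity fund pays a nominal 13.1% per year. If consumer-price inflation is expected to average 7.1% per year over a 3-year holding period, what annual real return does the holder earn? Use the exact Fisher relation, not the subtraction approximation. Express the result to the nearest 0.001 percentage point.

5.602%

With constant rates the annual real return is the same each year: (1+13.1%)/(1+7.1%) − 1 = 0.05602.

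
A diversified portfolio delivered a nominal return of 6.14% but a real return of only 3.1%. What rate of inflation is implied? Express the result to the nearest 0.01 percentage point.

From (1+r_nom) = (1+r_real)(1+π), we get 1+π = (1 + 6.14%)/(1 + 3.1%) = 1.0614/1.031 ≈ 1.02949.
So π ≈ 2.9486%.

2.95%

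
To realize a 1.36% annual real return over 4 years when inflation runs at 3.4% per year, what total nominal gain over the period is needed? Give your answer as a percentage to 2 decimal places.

20.66%

Required annual nominal rate: (1+1.36%)(1+3.4%) − 1 = 4.80624%.
Cumulative over 4 years: (1 + 0.0480624)^4 − 1 ≈ 0.20656.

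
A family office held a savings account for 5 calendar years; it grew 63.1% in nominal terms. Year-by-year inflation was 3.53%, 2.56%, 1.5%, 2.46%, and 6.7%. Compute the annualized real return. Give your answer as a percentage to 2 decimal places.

Cumulative inflation factor: 1.0353 × 1.0256 × 1.015 × 1.0246 × 1.067 ≈ 1.17823.
Nominal growth factor: 1.63100. Real growth factor = 1.63100 / 1.17823 ≈ 1.38428.
Annualized: 1.38428^(1/5) − 1 ≈ 0.06720.

6.72%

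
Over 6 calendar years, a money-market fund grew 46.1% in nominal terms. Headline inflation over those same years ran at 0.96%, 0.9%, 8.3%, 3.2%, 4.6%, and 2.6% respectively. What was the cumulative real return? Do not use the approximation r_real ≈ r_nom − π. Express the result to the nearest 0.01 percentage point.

19.57%

Cumulative inflation factor: 1.0096 × 1.009 × 1.083 × 1.032 × 1.046 × 1.026 ≈ 1.22188.
Nominal growth factor: 1.46100. Real growth factor = 1.46100 / 1.22188 ≈ 1.19570.
Total real return ≈ 19.5701%.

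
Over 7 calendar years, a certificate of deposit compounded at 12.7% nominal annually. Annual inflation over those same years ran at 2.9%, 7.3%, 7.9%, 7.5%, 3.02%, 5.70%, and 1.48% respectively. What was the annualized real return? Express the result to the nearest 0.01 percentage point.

Cumulative inflation factor: 1.029 × 1.073 × 1.079 × 1.075 × 1.0302 × 1.0570 × 1.0148 ≈ 1.41521.
Nominal growth factor: 2.30923. Real growth factor = 2.30923 / 1.41521 ≈ 1.63172.
Annualized: 1.63172^(1/7) − 1 ≈ 0.07245.

7.25%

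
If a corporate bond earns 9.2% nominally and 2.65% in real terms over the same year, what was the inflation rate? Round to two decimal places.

From (1+r_nom) = (1+r_real)(1+π), we get 1+π = (1 + 9.2%)/(1 + 2.65%) = 1.092/1.0265 ≈ 1.06381.
So π ≈ 6.3809%.

6.38%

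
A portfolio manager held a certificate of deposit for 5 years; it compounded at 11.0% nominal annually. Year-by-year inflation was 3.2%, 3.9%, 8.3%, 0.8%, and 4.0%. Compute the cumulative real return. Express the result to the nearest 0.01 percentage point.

Cumulative inflation factor: 1.032 × 1.039 × 1.083 × 1.008 × 1.040 ≈ 1.21736.
Nominal growth factor: 1.68506. Real growth factor = 1.68506 / 1.21736 ≈ 1.38420.
Total real return ≈ 38.4195%.

38.42%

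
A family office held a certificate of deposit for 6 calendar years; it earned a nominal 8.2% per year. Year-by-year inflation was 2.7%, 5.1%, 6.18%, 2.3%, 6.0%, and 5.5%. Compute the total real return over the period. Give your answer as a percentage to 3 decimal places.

Cumulative inflation factor: 1.027 × 1.051 × 1.0618 × 1.023 × 1.060 × 1.055 ≈ 1.31114.
Nominal growth factor: 1.60459. Real growth factor = 1.60459 / 1.31114 ≈ 1.22381.
Total real return ≈ 22.3809%.

22.381%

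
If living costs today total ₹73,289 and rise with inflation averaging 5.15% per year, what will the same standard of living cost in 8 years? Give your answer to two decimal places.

Cumulative price-level factor: (1+5.15%)^8 ≈ 1.4944253165.
Multiplying ₹73,289 by the price-level factor gives the future nominal sum.

₹109,524.94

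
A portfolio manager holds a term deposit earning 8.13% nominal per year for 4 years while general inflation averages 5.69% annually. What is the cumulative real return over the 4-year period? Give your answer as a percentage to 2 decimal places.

The annual real rate is (1+8.13%)/(1+5.69%) − 1 = 2.3086%.
Compounded over 4 years: (1 + 0.023086)^4 − 1 ≈ 0.09559.

9.56%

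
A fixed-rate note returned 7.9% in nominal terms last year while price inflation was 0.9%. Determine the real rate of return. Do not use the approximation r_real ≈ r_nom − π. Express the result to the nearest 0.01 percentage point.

6.94%

Real return via the Fisher equation: (1 + 7.9%)/(1 + 0.9%) − 1 = 1.079/1.009 − 1 ≈ 0.06938.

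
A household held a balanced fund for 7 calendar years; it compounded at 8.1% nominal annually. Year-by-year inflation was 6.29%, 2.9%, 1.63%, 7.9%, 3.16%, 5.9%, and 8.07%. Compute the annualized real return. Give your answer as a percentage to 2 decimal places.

Cumulative inflation factor: 1.0629 × 1.029 × 1.0163 × 1.079 × 1.0316 × 1.059 × 1.0807 ≈ 1.41600.
Nominal growth factor: 1.72496. Real growth factor = 1.72496 / 1.41600 ≈ 1.21819.
Annualized: 1.21819^(1/7) − 1 ≈ 0.02860.

2.86%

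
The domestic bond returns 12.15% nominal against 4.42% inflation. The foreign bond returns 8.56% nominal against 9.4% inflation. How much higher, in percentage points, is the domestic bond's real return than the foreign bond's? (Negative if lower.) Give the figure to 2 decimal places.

The domestic bond real return: 1.1215/1.0442 − 1 = 7.403%.
The foreign bond real return: 1.0856/1.094 − 1 = -0.768%.
Difference: 7.403 − (-0.768) = 8.171 pp.

8.17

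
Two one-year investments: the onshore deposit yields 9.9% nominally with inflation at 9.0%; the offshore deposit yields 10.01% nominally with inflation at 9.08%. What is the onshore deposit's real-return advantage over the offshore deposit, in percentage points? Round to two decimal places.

The onshore deposit real return: 1.099/1.090 − 1 = 0.826%.
The offshore deposit real return: 1.1001/1.0908 − 1 = 0.853%.
Difference: 0.826 − 0.853 = -0.027 pp.

-0.03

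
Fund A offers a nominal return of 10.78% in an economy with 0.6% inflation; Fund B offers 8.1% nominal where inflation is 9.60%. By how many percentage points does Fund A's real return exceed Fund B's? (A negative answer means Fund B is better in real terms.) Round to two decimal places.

11.49

Fund A real return: 1.1078/1.006 − 1 = 10.119%.
Fund B real return: 1.081/1.0960 − 1 = -1.369%.
Difference: 10.119 − (-1.369) = 11.488 pp.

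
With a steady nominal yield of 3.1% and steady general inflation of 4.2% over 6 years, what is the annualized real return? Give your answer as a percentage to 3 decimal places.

With constant rates the annual real return is the same each year: (1+3.1%)/(1+4.2%) − 1 = -0.01056.

-1.056%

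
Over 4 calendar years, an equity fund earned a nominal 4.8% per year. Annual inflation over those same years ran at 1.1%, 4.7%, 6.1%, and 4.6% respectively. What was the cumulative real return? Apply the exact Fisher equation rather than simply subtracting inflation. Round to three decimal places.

2.683%

Cumulative inflation factor: 1.011 × 1.047 × 1.061 × 1.046 ≈ 1.17475.
Nominal growth factor: 1.20627. Real growth factor = 1.20627 / 1.17475 ≈ 1.02683.
Total real return ≈ 2.6834%.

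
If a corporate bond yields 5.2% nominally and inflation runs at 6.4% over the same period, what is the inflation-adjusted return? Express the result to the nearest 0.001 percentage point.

Real return via the Fisher equation: (1 + 5.2%)/(1 + 6.4%) − 1 = 1.052/1.064 − 1 ≈ -0.01128.

-1.128%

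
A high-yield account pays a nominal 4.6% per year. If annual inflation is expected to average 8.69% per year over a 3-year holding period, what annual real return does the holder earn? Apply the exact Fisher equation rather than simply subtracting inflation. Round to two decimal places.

-3.76%

With constant rates the annual real return is the same each year: (1+4.6%)/(1+8.69%) − 1 = -0.03763.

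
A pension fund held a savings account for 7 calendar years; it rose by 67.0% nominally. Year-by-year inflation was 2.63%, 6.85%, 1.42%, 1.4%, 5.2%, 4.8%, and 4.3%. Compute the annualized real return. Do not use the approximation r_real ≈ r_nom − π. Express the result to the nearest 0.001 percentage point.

Cumulative inflation factor: 1.0263 × 1.0685 × 1.0142 × 1.014 × 1.052 × 1.048 × 1.043 ≈ 1.29680.
Nominal growth factor: 1.67000. Real growth factor = 1.67000 / 1.29680 ≈ 1.28779.
Annualized: 1.28779^(1/7) − 1 ≈ 0.03679.

3.679%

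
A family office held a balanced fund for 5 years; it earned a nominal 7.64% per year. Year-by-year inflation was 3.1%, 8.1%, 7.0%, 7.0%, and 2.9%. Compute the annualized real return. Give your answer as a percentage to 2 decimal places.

Cumulative inflation factor: 1.031 × 1.081 × 1.070 × 1.070 × 1.029 ≈ 1.31301.
Nominal growth factor: 1.44500. Real growth factor = 1.44500 / 1.31301 ≈ 1.10053.
Annualized: 1.10053^(1/5) − 1 ≈ 0.01934.

1.93%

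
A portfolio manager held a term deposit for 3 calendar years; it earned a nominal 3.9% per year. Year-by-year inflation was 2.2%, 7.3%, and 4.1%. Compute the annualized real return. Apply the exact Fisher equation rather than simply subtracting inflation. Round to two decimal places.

-0.59%

Cumulative inflation factor: 1.022 × 1.073 × 1.041 ≈ 1.14157.
Nominal growth factor: 1.12162. Real growth factor = 1.12162 / 1.14157 ≈ 0.98253.
Annualized: 0.98253^(1/3) − 1 ≈ -0.00586.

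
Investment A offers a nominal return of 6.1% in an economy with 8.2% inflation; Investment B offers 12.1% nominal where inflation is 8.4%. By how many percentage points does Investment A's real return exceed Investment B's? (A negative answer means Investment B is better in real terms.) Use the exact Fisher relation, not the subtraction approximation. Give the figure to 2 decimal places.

Investment A real return: 1.061/1.082 − 1 = -1.941%.
Investment B real return: 1.121/1.084 − 1 = 3.413%.
Difference: -1.941 − 3.413 = -5.354 pp.

-5.35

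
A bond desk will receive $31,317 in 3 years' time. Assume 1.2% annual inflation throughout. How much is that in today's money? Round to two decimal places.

$30,216.11

Price-level factor over 3 years: (1 + 1.2%)^3 = 1.036433728.
Purchasing power today: $31,317 divided by that factor.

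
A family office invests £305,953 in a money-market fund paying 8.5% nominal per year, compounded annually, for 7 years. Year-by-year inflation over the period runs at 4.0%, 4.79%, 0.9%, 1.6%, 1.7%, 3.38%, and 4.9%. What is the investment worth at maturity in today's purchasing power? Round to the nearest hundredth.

£439,533.38

Nominal value at maturity: £305,953 × (1 + 8.5%)^7 ≈ £541,580.33.
Price-level factor over 7 years: 1.040 × 1.0479 × 1.009 × 1.016 × 1.017 × 1.0338 × 1.049 ≈ 1.2321711124.
Dividing the nominal maturity value by the price-level factor gives the value in today's money.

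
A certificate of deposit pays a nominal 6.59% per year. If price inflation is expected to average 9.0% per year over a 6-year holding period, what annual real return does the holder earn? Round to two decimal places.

-2.21%

With constant rates the annual real return is the same each year: (1+6.59%)/(1+9.0%) − 1 = -0.02211.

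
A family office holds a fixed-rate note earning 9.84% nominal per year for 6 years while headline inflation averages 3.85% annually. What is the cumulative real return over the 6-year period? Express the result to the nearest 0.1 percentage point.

The annual real rate is (1+9.84%)/(1+3.85%) − 1 = 5.7679%.
Compounded over 6 years: (1 + 0.057679)^6 − 1 ≈ 0.39999.

40.0%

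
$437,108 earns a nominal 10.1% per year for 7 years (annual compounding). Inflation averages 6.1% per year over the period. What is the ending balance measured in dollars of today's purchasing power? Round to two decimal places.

Nominal value at maturity: $437,108 × (1 + 10.1%)^7 ≈ $857,235.18.
Price-level factor over 7 years: (1 + 6.1%)^7 ≈ 1.5135880397.
Dividing the nominal maturity value by the price-level factor gives the value in today's money.

$566,359.64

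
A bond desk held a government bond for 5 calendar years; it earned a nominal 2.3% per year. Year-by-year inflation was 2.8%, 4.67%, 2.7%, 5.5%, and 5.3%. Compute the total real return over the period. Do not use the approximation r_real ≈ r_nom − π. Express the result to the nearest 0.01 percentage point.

Cumulative inflation factor: 1.028 × 1.0467 × 1.027 × 1.055 × 1.053 ≈ 1.22763.
Nominal growth factor: 1.12041. Real growth factor = 1.12041 / 1.22763 ≈ 0.91267.
Total real return ≈ -8.7335%.

-8.73%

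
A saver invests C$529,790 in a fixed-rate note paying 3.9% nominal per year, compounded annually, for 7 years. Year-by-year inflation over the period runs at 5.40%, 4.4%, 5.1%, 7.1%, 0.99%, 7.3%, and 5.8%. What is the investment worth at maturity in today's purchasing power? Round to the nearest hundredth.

C$487,658.20

Nominal value at maturity: C$529,790 × (1 + 3.9%)^7 ≈ C$692,488.54.
Price-level factor over 7 years: 1.0540 × 1.044 × 1.051 × 1.071 × 1.0099 × 1.073 × 1.058 ≈ 1.4200284918.
Dividing the nominal maturity value by the price-level factor gives the value in today's money.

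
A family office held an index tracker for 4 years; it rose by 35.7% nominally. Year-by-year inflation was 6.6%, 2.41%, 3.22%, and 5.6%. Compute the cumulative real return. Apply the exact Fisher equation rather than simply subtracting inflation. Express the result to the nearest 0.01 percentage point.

14.04%

Cumulative inflation factor: 1.066 × 1.0241 × 1.0322 × 1.056 ≈ 1.18995.
Nominal growth factor: 1.35700. Real growth factor = 1.35700 / 1.18995 ≈ 1.14039.
Total real return ≈ 14.0388%.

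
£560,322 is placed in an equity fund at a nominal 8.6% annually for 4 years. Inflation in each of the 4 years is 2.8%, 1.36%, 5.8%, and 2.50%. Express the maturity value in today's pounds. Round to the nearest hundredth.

£689,743.67

Nominal value at maturity: £560,322 × (1 + 8.6%)^4 ≈ £779,393.85.
Price-level factor over 4 years: 1.028 × 1.0136 × 1.058 × 1.0250 ≈ 1.1299760786.
Dividing the nominal maturity value by the price-level factor gives the value in today's money.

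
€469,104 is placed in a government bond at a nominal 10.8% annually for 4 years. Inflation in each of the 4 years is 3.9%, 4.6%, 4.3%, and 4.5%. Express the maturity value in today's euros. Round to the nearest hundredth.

€596,870.82

Nominal value at maturity: €469,104 × (1 + 10.8%)^4 ≈ €707,014.27.
Price-level factor over 4 years: 1.039 × 1.046 × 1.043 × 1.045 ≈ 1.1845348184.
Dividing the nominal maturity value by the price-level factor gives the value in today's money.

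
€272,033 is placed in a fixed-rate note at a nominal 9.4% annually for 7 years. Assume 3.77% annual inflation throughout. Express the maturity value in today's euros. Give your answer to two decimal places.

Nominal value at maturity: €272,033 × (1 + 9.4%)^7 ≈ €510,202.81.
Price-level factor over 7 years: (1 + 3.77%)^7 ≈ 1.2956948039.
The maturity value deflated by that factor is the answer in today's purchasing power.

€393,767.74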